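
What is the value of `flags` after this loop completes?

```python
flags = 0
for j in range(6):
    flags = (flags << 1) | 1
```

Build 6 consecutive 1-bits: 0b111111
`flags` takes the values: 0 → 1 → 3 → 7 → 15 → 31 → 63

Answer: 63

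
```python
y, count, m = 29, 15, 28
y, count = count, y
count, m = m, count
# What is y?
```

Trace:
`y, count, m = 29, 15, 28` → y = 29; count = 15; m = 28
`y, count = count, y` → y = 15; count = 29
`count, m = m, count` → count = 28; m = 29
So y = 15

Answer: 15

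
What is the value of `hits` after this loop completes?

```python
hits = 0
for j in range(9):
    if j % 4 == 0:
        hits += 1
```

Count numbers divisible by 4 in range(9)
`hits` takes the values: 0 → 1 → 2 → 3

Answer: 3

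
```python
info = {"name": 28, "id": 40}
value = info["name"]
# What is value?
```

Trace:
`info = {"name": 28, "id": 40}` → info = {'name': 28, 'id': 40}
`value = info["name"]` → value = 28
So value = 28

Answer: 28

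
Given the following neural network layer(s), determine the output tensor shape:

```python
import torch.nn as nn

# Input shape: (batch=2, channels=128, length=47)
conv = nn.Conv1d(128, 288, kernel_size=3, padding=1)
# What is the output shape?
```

Input: (2, 128, 47) -> Output: (2, 288, 47)

Answer: (2, 288, 47)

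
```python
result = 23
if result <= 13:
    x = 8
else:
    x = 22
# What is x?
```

Trace:
`result = 23` → result = 23
`if result <= 13: ...` → result <= 13 is False, take else branch → x = 22
So x = 22

Answer: 22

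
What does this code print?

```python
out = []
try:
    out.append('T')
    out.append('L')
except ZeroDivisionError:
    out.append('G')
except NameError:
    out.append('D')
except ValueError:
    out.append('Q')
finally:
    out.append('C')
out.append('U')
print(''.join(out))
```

Execution trace: 'T' (try body) → 'L' (try body, no exception) → 'C' (finally) → 'U' (after the try/except). Output: TLCU

Answer: TLCU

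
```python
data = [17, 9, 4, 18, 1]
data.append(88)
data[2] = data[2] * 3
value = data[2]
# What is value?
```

Trace:
`data = [17, 9, 4, 18, 1]` → data = [17, 9, 4, 18, 1]
`data.append(88)` → data = [17, 9, 4, 18, 1, 88]
`data[2] = data[2] * 3` → data = [17, 9, 12, 18, 1, 88]
`value = data[2]` → value = 12
So value = 12

Answer: 12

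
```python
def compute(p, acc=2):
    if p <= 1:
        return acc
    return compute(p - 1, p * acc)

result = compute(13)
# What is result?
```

Accumulator trace (n, acc): (13, 2) -> (12, 26) -> (11, 312) -> (10, 3432) -> (9, 34320) -> (8, 308880) -> (7, 2471040) -> (6, 17297280) -> (5, 103783680) -> (4, 518918400) -> (3, 2075673600) -> (2, 6227020800) -> (1, 12454041600) -> return 12454041600

Answer: 12454041600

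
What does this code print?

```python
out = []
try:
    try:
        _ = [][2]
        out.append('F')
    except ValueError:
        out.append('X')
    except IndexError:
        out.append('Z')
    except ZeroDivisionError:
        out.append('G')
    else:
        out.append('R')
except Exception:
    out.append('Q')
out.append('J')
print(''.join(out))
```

Execution trace: 'Z' (inner except IndexError) → 'J' (after the try/except). Output: ZJ

Answer: ZJ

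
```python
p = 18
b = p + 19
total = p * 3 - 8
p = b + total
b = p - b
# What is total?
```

Trace:
`p = 18` → p = 18
`b = p + 19` → b = 37
`total = p * 3 - 8` → total = 46
`p = b + total` → p = 83
`b = p - b` → b = 46
So total = 46

Answer: 46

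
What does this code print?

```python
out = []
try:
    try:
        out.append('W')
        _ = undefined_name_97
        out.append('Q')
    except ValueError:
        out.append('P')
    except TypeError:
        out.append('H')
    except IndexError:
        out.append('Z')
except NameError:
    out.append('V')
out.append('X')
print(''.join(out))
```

Execution trace: 'W' (try body) → 'V' (outer except NameError) → 'X' (after the try/except). Output: WVX

Answer: WVX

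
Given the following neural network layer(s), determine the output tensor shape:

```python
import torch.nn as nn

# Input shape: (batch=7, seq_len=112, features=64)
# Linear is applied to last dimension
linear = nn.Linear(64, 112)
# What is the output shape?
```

Input: (7, 112, 64) -> Output: (7, 112, 112)

Answer: (7, 112, 112)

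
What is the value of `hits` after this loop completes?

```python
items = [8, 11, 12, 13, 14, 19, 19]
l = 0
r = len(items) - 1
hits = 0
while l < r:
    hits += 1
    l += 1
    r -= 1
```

Iterations until pointers meet (list length 7)
`hits` takes the values: 0 → 1 → 2 → 3

Answer: 3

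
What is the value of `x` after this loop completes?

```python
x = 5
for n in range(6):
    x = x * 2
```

Multiply by 2, 6 times: 5 * 2^6 = 320
`x` takes the values: 5 → 10 → 20 → 40 → 80 → 160 → 320

Answer: 320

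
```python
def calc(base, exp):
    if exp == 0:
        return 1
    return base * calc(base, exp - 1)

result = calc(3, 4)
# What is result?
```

calc(3, 4) = 3 * 3 * 3 * 3 = 81

Answer: 81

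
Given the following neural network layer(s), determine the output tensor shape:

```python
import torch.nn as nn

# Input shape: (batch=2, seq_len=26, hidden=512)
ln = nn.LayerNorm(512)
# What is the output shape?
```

Input: (2, 26, 512) -> Output: (2, 26, 512)

Answer: (2, 26, 512)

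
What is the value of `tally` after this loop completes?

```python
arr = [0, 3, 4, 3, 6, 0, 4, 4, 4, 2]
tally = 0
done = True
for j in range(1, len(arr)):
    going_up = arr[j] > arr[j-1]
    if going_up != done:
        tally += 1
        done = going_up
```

Count direction changes in [0, 3, 4, 3, 6, 0, 4, 4, 4, 2]
`tally` takes the values: 0 → 1 → 2 → 3 → 4 → 5

Answer: 5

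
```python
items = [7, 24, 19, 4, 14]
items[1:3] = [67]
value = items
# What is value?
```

Trace:
`items = [7, 24, 19, 4, 14]` → items = [7, 24, 19, 4, 14]
`items[1:3] = [67]` → items = [7, 67, 4, 14]
`value = items` → value = [7, 67, 4, 14]
So value = [7, 67, 4, 14]

Answer: [7, 67, 4, 14]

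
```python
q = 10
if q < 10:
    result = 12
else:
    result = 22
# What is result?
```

Trace:
`q = 10` → q = 10
`if q < 10: ...` → q < 10 is False, take else branch → result = 22
So result = 22

Answer: 22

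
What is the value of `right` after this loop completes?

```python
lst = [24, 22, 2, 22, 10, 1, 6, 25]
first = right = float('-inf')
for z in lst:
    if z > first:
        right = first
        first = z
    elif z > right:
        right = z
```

Second largest (with repeats) in [24, 22, 2, 22, 10, 1, 6, 25]
`right` takes the values: -inf → 22 → 24

Answer: 24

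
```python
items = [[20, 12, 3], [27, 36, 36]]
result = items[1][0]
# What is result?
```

Trace:
`items = [[20, 12, 3], [27, 36, 36]]` → items = [[20, 12, 3], [27, 36, 36]]
`result = items[1][0]` → result = 27
So result = 27

Answer: 27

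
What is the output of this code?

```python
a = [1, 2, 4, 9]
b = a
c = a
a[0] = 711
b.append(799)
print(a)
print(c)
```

Key concept: multiple aliases.
Step by step:
`a = [1, 2, 4, 9]` → a = [1, 2, 4, 9]
`b = a` → b = [1, 2, 4, 9] (same object as a)
`c = a` → c = [1, 2, 4, 9] (same object as a, b)
`a[0] = 711` → a = [711, 2, 4, 9] (same object as b, c); b = [711, 2, 4, 9] (same object as a, c); c = [711, 2, 4, 9] (same object as a, b)
`b.append(799)` → a = [711, 2, 4, 9, 799] (same object as b, c); b = [711, 2, 4, 9, 799] (same object as a, c); c = [711, 2, 4, 9, 799] (same object as a, b)
`print(a)` → prints [711, 2, 4, 9, 799]
`print(c)` → prints [711, 2, 4, 9, 799]

Answer:
[711, 2, 4, 9, 799]
[711, 2, 4, 9, 799]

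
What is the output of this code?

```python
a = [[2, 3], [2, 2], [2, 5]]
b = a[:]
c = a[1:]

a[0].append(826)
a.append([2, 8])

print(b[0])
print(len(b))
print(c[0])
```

Key concept: slice with nested mutation.
Step by step:
`a = [[2, 3], [2, 2], [2, 5]]` → a = [[2, 3], [2, 2], [2, 5]]
`b = a[:]` → b = [[2, 3], [2, 2], [2, 5]]
`c = a[1:]` → c = [[2, 2], [2, 5]]
`a[0].append(826)` → a = [[2, 3, 826], [2, 2], [2, 5]]; b = [[2, 3, 826], [2, 2], [2, 5]]
`a.append([2, 8])` → a = [[2, 3, 826], [2, 2], [2, 5], [2, 8]]
`print(b[0])` → prints [2, 3, 826]
`print(len(b))` → prints 3
`print(c[0])` → prints [2, 2]

Answer:
[2, 3, 826]
3
[2, 2]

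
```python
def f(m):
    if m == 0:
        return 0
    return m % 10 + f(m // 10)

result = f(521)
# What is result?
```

Sum of digits of 521: 1 + 2 + 5 = 8

Answer: 8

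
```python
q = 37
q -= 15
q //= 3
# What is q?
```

Trace:
`q = 37` → q = 37
`q -= 15` → q = 22
`q //= 3` → q = 7
So q = 7

Answer: 7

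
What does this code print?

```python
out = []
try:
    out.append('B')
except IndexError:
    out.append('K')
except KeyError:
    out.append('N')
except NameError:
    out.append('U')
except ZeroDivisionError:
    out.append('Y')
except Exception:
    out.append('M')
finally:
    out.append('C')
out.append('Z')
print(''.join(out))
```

Execution trace: 'B' (try body, no exception) → 'C' (finally) → 'Z' (after the try/except). Output: BCZ

Answer: BCZ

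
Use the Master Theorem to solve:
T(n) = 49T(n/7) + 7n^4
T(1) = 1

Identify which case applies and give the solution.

a=49, b=7, f(n)=7n^4. log_7(49) = 2. Since c=4 > 2 and the regularity condition holds (49(n/7)^4 = (49/7^4)n^4 with 49/7^4 < 1), Case 3 applies: T(n) = Θ(f(n)) = O(n^4).

Answer: O(n^4) - Case 3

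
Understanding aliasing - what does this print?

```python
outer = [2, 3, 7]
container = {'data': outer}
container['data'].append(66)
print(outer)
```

Key concept: dict holds reference to list.
Step by step:
`outer = [2, 3, 7]` → outer = [2, 3, 7]
`container = {'data': outer}` → container = {'data': [2, 3, 7]}
`container['data'].append(66)` → outer = [2, 3, 7, 66]; container = {'data': [2, 3, 7, 66]}
`print(outer)` → prints [2, 3, 7, 66]

Answer: [2, 3, 7, 66]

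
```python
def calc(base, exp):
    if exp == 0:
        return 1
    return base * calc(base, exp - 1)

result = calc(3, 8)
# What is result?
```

calc(3, 8) = 3 * 3 * 3 * 3 * 3 * 3 * 3 * 3 = 6561

Answer: 6561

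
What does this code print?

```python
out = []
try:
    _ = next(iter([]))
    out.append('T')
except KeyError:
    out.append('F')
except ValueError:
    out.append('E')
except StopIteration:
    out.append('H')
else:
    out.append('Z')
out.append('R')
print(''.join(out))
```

Execution trace: 'H' (except StopIteration) → 'R' (after the try/except). Output: HR

Answer: HR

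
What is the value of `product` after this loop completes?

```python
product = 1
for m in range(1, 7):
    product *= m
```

6! = 720
`product` takes the values: 1 → 2 → 6 → 24 → 120 → 720

Answer: 720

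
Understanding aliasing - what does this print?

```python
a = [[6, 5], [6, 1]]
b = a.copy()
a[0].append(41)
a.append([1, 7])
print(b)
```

Key concept: shallow copy with nested lists.
Step by step:
`a = [[6, 5], [6, 1]]` → a = [[6, 5], [6, 1]]
`b = a.copy()` → b = [[6, 5], [6, 1]]
`a[0].append(41)` → a = [[6, 5, 41], [6, 1]]; b = [[6, 5, 41], [6, 1]]
`a.append([1, 7])` → a = [[6, 5, 41], [6, 1], [1, 7]]
`print(b)` → prints [[6, 5, 41], [6, 1]]

Answer: [[6, 5, 41], [6, 1]]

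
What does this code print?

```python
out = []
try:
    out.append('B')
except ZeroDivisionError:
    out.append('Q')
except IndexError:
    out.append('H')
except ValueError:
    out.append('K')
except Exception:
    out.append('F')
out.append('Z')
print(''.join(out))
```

Execution trace: 'B' (try body, no exception) → 'Z' (after the try/except). Output: BZ

Answer: BZ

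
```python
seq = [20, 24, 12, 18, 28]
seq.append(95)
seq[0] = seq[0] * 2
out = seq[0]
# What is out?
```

Trace:
`seq = [20, 24, 12, 18, 28]` → seq = [20, 24, 12, 18, 28]
`seq.append(95)` → seq = [20, 24, 12, 18, 28, 95]
`seq[0] = seq[0] * 2` → seq = [40, 24, 12, 18, 28, 95]
`out = seq[0]` → out = 40
So out = 40

Answer: 40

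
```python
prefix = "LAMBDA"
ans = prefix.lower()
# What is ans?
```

Trace:
`prefix = "LAMBDA"` → prefix = 'LAMBDA'
`ans = prefix.lower()` → ans = 'lambda'
So ans = 'lambda'

Answer: 'lambda'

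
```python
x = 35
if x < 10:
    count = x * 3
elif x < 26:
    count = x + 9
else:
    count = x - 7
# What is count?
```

Trace:
`x = 35` → x = 35
`if x < 10: ...` → x < 10 is False, x < 26 is False, take else branch → count = 28
So count = 28

Answer: 28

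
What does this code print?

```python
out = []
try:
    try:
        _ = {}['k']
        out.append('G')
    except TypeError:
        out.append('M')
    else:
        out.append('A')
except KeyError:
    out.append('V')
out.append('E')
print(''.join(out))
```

Execution trace: 'V' (outer except KeyError) → 'E' (after the try/except). Output: VE

Answer: VE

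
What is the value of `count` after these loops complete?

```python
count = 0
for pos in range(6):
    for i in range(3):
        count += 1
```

6 * 3 = 18
`count` takes the values: 0 → 1 → 2 → 3 → 4 → 5 → 6 → 7 → 8 → 9 → 10 → 11 → 12 → 13 → 14 → 15 → 16 → 17 → 18

Answer: 18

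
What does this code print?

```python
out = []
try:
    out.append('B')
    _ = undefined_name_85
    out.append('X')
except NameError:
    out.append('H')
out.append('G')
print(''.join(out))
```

Execution trace: 'B' (try body) → 'H' (except NameError) → 'G' (after the try/except). Output: BHG

Answer: BHG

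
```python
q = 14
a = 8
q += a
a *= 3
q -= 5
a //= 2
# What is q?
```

Trace:
`q = 14` → q = 14
`a = 8` → a = 8
`q += a` → q = 22
`a *= 3` → a = 24
`q -= 5` → q = 17
`a //= 2` → a = 12
So q = 17

Answer: 17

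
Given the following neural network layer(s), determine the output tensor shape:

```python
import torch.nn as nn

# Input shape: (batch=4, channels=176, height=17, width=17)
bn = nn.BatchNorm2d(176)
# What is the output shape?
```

Input: (4, 176, 17, 17) -> Output: (4, 176, 17, 17)

Answer: (4, 176, 17, 17)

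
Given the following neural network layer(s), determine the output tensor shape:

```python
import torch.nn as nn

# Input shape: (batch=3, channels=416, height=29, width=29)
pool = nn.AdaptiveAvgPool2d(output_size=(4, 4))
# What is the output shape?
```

Input: (3, 416, 29, 29) -> Output: (3, 416, 4, 4)

Answer: (3, 416, 4, 4)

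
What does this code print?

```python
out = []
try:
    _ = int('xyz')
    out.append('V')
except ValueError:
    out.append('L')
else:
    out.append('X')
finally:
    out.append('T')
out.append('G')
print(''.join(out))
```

Execution trace: 'L' (except ValueError) → 'T' (finally) → 'G' (after the try/except). Output: LTG

Answer: LTG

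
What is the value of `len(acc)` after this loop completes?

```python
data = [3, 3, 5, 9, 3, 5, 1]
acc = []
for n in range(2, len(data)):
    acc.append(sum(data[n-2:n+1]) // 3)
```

Number of 3-element averages
`acc` takes the values: [] → [3] → [3, 5] → [3, 5, 5] → [3, 5, 5, 5] → [3, 5, 5, 5, 3]
So `len(acc)` = 5

Answer: 5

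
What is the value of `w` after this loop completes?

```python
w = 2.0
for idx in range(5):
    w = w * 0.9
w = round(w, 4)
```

Exponential decay: 2.0 * 0.9^5
`w` takes the values: 2.0 → 1.8 → 1.62 → 1.458 → 1.3122 → 1.18098 → 1.181

Answer: 1.181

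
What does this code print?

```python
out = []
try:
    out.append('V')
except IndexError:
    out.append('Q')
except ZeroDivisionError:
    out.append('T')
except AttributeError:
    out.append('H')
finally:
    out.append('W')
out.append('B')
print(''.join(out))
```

Execution trace: 'V' (try body, no exception) → 'W' (finally) → 'B' (after the try/except). Output: VWB

Answer: VWB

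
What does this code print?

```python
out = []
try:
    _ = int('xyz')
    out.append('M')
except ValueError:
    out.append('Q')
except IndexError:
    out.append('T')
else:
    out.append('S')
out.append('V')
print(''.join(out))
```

Execution trace: 'Q' (except ValueError) → 'V' (after the try/except). Output: QV

Answer: QV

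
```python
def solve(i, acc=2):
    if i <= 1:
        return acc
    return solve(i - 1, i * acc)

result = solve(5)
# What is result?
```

Accumulator trace (n, acc): (5, 2) -> (4, 10) -> (3, 40) -> (2, 120) -> (1, 240) -> return 240

Answer: 240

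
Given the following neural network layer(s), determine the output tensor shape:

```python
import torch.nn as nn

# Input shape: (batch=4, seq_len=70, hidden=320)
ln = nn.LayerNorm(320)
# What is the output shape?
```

Input: (4, 70, 320) -> Output: (4, 70, 320)

Answer: (4, 70, 320)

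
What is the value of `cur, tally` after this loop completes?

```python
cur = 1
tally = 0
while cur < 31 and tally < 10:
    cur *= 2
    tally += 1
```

Double until >= 31 or 10 iterations
`cur, tally` takes the values: (1, 0) → (2, 0) → (2, 1) → (4, 1) → (4, 2) → (8, 2) → (8, 3) → (16, 3) → (16, 4) → (32, 4) → (32, 5)

Answer: 32, 5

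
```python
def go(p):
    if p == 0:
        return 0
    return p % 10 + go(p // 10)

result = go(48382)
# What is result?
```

Sum of digits of 48382: 2 + 8 + 3 + 8 + 4 = 25

Answer: 25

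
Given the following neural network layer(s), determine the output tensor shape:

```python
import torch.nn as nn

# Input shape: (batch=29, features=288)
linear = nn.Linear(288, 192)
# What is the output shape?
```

Input: (29, 288) -> Output: (29, 192)

Answer: (29, 192)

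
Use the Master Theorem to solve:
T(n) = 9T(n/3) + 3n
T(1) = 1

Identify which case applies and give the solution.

a=9, b=3, f(n)=3n. log_3(9) = 2. Since c=1 < 2, Case 1 applies: T(n) = Θ(n^log_b(a)) = O(n^2).

Answer: O(n^2) - Case 1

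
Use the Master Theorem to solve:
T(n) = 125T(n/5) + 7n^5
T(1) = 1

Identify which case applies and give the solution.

a=125, b=5, f(n)=7n^5. log_5(125) = 3. Since c=5 > 3 and the regularity condition holds (125(n/5)^5 = (125/5^5)n^5 with 125/5^5 < 1), Case 3 applies: T(n) = Θ(f(n)) = O(n^5).

Answer: O(n^5) - Case 3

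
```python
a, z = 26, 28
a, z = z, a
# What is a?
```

Trace:
`a, z = 26, 28` → a = 26; z = 28
`a, z = z, a` → a = 28; z = 26
So a = 28

Answer: 28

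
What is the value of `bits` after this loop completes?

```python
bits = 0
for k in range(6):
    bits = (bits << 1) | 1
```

Build 6 consecutive 1-bits: 0b111111
`bits` takes the values: 0 → 1 → 3 → 7 → 15 → 31 → 63

Answer: 63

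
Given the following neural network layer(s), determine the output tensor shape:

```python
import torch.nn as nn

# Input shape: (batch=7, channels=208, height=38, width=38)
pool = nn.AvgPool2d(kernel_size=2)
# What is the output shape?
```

Input: (7, 208, 38, 38) -> Output: (7, 208, 19, 19)

Answer: (7, 208, 19, 19)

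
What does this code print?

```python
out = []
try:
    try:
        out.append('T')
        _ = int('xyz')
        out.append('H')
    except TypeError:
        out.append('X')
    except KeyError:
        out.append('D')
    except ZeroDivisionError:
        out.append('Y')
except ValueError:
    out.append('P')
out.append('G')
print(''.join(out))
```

Execution trace: 'T' (try body) → 'P' (outer except ValueError) → 'G' (after the try/except). Output: TPG

Answer: TPG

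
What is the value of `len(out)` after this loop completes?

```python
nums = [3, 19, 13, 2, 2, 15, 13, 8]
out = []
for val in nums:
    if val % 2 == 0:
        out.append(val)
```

Count even numbers in [3, 19, 13, 2, 2, 15, 13, 8]
`out` takes the values: [] → [2] → [2, 2] → [2, 2, 8]
So `len(out)` = 3

Answer: 3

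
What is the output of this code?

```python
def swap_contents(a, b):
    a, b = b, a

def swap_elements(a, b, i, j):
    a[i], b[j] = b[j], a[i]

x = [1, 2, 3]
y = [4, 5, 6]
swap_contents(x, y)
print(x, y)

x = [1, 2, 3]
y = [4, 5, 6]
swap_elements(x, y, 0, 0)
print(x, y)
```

Key concept: parameter rebinding vs mutation.
Step by step:
`x = [1, 2, 3]` → x = [1, 2, 3]
`y = [4, 5, 6]` → y = [4, 5, 6]
`swap_contents(x, y)` → no visible change to tracked variables
`print(x, y)` → prints [1, 2, 3] [4, 5, 6]
`x = [1, 2, 3]` → x = [1, 2, 3]
`y = [4, 5, 6]` → y = [4, 5, 6]
`swap_elements(x, y, 0, 0)` → x = [4, 2, 3]; y = [1, 5, 6]
`print(x, y)` → prints [4, 2, 3] [1, 5, 6]

Answer:
[1, 2, 3] [4, 5, 6]
[4, 2, 3] [1, 5, 6]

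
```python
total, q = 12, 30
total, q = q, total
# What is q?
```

Trace:
`total, q = 12, 30` → total = 12; q = 30
`total, q = q, total` → total = 30; q = 12
So q = 12

Answer: 12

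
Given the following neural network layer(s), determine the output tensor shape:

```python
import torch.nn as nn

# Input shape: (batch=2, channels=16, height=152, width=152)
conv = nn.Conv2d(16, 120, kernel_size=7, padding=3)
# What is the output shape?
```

Input: (2, 16, 152, 152) -> Output: (2, 120, 152, 152)

Answer: (2, 120, 152, 152)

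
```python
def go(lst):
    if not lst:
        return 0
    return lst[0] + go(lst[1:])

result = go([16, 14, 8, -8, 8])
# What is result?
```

16 + 14 + 8 + (-8) + 8 + 0 = 38

Answer: 38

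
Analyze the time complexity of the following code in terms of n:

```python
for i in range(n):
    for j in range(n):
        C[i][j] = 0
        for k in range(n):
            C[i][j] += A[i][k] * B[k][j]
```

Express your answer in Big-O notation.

This is Naive matrix multiplication. Time complexity: O(n³).

Answer: O(n³)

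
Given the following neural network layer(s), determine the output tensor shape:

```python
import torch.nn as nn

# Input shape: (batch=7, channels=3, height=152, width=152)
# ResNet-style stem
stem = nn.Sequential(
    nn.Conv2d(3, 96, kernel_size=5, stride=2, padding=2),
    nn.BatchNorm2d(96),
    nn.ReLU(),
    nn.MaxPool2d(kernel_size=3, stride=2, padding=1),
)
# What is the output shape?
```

Input: (7, 3, 152, 152) -> after Conv2d 5x5 stride=2: (7, 96, 76, 76) -> Output: (7, 96, 38, 38)

Answer: (7, 96, 38, 38)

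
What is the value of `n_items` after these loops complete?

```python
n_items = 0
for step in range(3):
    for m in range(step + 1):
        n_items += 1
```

Triangle: 1 + 2 + ... + 3
`n_items` takes the values: 0 → 1 → 2 → 3 → 4 → 5 → 6

Answer: 6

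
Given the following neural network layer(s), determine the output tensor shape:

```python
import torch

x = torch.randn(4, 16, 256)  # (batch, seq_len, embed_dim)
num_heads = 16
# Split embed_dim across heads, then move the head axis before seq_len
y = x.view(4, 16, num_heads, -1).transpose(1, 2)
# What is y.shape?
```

Input: (4, 16, 256) -> head_dim = 256 // 16 = 16; after view: (4, 16, 16, 16) -> after transpose(1, 2): (4, 16, 16, 16) -> Output: (4, 16, 16, 16)

Answer: (4, 16, 16, 16)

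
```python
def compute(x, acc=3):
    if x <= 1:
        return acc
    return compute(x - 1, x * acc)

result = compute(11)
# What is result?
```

Accumulator trace (n, acc): (11, 3) -> (10, 33) -> (9, 330) -> (8, 2970) -> (7, 23760) -> (6, 166320) -> (5, 997920) -> (4, 4989600) -> (3, 19958400) -> (2, 59875200) -> (1, 119750400) -> return 119750400

Answer: 119750400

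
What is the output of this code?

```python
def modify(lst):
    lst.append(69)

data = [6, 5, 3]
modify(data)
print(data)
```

Key concept: function modifies passed list.
Step by step:
`data = [6, 5, 3]` → data = [6, 5, 3]
`modify(data)` → data = [6, 5, 3, 69]
`print(data)` → prints [6, 5, 3, 69]

Answer: [6, 5, 3, 69]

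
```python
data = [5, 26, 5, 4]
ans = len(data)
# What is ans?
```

Trace:
`data = [5, 26, 5, 4]` → data = [5, 26, 5, 4]
`ans = len(data)` → ans = 4
So ans = 4

Answer: 4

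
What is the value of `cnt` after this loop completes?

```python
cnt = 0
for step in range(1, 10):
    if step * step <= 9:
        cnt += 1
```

Count numbers where step² ≤ 9
`cnt` takes the values: 0 → 1 → 2 → 3

Answer: 3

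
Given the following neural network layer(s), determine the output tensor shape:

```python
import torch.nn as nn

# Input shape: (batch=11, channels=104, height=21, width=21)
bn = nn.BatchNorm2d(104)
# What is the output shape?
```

Input: (11, 104, 21, 21) -> Output: (11, 104, 21, 21)

Answer: (11, 104, 21, 21)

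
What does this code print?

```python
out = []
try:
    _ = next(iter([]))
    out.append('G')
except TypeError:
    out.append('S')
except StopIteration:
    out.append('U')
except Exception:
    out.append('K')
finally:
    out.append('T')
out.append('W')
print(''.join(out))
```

Execution trace: 'U' (except StopIteration) → 'T' (finally) → 'W' (after the try/except). Output: UTW

Answer: UTW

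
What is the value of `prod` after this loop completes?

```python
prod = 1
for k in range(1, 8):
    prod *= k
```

7! = 5040
`prod` takes the values: 1 → 2 → 6 → 24 → 120 → 720 → 5040

Answer: 5040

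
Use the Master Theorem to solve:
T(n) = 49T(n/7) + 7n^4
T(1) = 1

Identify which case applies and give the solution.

a=49, b=7, f(n)=7n^4. log_7(49) = 2. Since c=4 > 2 and the regularity condition holds (49(n/7)^4 = (49/7^4)n^4 with 49/7^4 < 1), Case 3 applies: T(n) = Θ(f(n)) = O(n^4).

Answer: O(n^4) - Case 3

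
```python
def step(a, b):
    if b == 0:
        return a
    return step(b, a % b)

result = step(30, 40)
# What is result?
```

step(30, 40) -> step(40, 30) -> step(30, 10) -> step(10, 0) -> 10

Answer: 10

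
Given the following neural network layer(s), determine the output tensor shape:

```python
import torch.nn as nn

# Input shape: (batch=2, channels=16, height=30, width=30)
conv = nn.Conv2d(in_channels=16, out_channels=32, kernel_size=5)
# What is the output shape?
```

Input: (2, 16, 30, 30) -> Output: (2, 32, 26, 26)

Answer: (2, 32, 26, 26)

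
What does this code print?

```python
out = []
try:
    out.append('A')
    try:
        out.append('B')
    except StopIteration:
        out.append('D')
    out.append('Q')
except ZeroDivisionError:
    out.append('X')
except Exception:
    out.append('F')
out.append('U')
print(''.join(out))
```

Execution trace: 'A' (try body) → 'B' (inner try body, no exception) → 'Q' (try body, no exception) → 'U' (after the try/except). Output: ABQU

Answer: ABQU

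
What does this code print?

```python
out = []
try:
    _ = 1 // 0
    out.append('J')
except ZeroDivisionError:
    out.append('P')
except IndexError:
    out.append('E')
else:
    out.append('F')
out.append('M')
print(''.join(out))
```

Execution trace: 'P' (except ZeroDivisionError) → 'M' (after the try/except). Output: PM

Answer: PM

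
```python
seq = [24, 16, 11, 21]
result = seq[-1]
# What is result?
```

Trace:
`seq = [24, 16, 11, 21]` → seq = [24, 16, 11, 21]
`result = seq[-1]` → result = 21
So result = 21

Answer: 21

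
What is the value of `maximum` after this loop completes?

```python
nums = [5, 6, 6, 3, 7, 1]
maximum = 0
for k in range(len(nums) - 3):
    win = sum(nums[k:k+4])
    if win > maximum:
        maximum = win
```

Max sum of 4-element window in [5, 6, 6, 3, 7, 1]
`maximum` takes the values: 0 → 20 → 22

Answer: 22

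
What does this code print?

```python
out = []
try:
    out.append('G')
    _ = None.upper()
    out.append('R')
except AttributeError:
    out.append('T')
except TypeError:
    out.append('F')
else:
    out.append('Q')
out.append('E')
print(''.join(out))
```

Execution trace: 'G' (try body) → 'T' (except AttributeError) → 'E' (after the try/except). Output: GTE

Answer: GTE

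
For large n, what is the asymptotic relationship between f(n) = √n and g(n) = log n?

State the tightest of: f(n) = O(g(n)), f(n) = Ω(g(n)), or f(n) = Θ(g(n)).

√n vs log n: f(n) = Ω(g(n)) but not O(g(n)) — √n grows strictly faster than log n.

Answer: f(n) = Ω(g(n)) but not O(g(n)) — √n grows strictly faster than log n.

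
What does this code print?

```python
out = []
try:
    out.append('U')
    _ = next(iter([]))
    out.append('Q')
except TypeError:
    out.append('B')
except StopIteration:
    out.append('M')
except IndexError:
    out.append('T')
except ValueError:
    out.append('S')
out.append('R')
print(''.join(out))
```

Execution trace: 'U' (try body) → 'M' (except StopIteration) → 'R' (after the try/except). Output: UMR

Answer: UMR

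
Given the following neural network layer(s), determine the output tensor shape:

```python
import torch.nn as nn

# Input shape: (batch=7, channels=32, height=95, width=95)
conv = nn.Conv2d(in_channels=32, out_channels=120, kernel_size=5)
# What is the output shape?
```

Input: (7, 32, 95, 95) -> Output: (7, 120, 91, 91)

Answer: (7, 120, 91, 91)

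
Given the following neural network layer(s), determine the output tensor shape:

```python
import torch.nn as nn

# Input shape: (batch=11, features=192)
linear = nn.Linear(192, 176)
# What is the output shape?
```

Input: (11, 192) -> Output: (11, 176)

Answer: (11, 176)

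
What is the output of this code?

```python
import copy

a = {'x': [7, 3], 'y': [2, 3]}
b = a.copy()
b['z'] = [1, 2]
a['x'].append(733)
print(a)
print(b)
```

Key concept: shallow copy of dict with mutable values.
Step by step:
`a = {'x': [7, 3], 'y': [2, 3]}` → a = {'x': [7, 3], 'y': [2, 3]}
`b = a.copy()` → b = {'x': [7, 3], 'y': [2, 3]}
`b['z'] = [1, 2]` → b = {'x': [7, 3], 'y': [2, 3], 'z': [1, 2]}
`a['x'].append(733)` → a = {'x': [7, 3, 733], 'y': [2, 3]}; b = {'x': [7, 3, 733], 'y': [2, 3], 'z': [1, 2]}
`print(a)` → prints {'x': [7, 3, 733], 'y': [2, 3]}
`print(b)` → prints {'x': [7, 3, 733], 'y': [2, 3], 'z': [1, 2]}

Answer:
{'x': [7, 3, 733], 'y': [2, 3]}
{'x': [7, 3, 733], 'y': [2, 3], 'z': [1, 2]}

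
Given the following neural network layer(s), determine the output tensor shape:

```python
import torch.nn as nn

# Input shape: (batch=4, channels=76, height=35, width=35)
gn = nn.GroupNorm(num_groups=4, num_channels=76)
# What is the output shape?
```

Input: (4, 76, 35, 35) -> Output: (4, 76, 35, 35)

Answer: (4, 76, 35, 35)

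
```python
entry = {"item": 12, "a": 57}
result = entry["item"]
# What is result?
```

Trace:
`entry = {"item": 12, "a": 57}` → entry = {'item': 12, 'a': 57}
`result = entry["item"]` → result = 12
So result = 12

Answer: 12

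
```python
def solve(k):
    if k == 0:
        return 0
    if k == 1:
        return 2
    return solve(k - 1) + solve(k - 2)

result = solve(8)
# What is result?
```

Build up from base cases: solve(0)=0, solve(1)=2, solve(2)=2, solve(3)=4, solve(4)=6, solve(5)=10, solve(6)=16, ..., solve(8)=42

Answer: 42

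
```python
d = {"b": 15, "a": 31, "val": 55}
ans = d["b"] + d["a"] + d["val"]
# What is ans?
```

Trace:
`d = {"b": 15, "a": 31, "val": 55}` → d = {'b': 15, 'a': 31, 'val': 55}
`ans = d["b"] + d["a"] + d["val"]` → ans = 101
So ans = 101

Answer: 101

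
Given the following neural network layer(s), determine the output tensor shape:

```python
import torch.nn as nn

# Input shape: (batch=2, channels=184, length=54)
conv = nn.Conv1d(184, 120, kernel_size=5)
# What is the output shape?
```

Input: (2, 184, 54) -> Output: (2, 120, 50)

Answer: (2, 120, 50)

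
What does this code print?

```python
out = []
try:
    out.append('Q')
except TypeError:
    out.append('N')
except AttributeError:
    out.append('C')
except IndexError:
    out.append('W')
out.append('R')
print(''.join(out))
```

Execution trace: 'Q' (try body, no exception) → 'R' (after the try/except). Output: QR

Answer: QR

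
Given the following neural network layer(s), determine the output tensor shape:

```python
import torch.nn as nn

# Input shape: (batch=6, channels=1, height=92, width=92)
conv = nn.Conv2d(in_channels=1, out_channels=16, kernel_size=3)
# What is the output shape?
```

Input: (6, 1, 92, 92) -> Output: (6, 16, 90, 90)

Answer: (6, 16, 90, 90)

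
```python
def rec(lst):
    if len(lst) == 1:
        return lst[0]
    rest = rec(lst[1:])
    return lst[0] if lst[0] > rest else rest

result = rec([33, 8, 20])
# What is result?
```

Recursive max over [33, 8, 20] = 33

Answer: 33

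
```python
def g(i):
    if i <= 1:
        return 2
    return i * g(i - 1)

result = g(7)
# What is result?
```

g(7) = 7 * 6 * 5 * 4 * 3 * 2 * 2 = 10080

Answer: 10080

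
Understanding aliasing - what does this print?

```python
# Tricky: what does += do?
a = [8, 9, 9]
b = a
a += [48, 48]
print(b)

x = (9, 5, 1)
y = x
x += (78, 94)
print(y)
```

Key concept: += behavior differs for mutable vs immutable.
Step by step:
`a = [8, 9, 9]` → a = [8, 9, 9]
`b = a` → b = [8, 9, 9] (same object as a)
`a += [48, 48]` → a = [8, 9, 9, 48, 48] (same object as b); b = [8, 9, 9, 48, 48] (same object as a)
`print(b)` → prints [8, 9, 9, 48, 48]
`x = (9, 5, 1)` → x = (9, 5, 1)
`y = x` → y = (9, 5, 1)
`x += (78, 94)` → x = (9, 5, 1, 78, 94)
`print(y)` → prints (9, 5, 1)

Answer:
[8, 9, 9, 48, 48]
(9, 5, 1)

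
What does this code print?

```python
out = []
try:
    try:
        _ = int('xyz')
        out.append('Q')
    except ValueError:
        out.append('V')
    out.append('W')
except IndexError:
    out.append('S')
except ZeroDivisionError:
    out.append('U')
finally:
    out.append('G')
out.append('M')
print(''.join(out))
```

Execution trace: 'V' (inner except ValueError) → 'W' (try body, no exception) → 'G' (finally) → 'M' (after the try/except). Output: VWGM

Answer: VWGM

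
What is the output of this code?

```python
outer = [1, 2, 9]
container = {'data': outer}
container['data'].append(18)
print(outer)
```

Key concept: dict holds reference to list.
Step by step:
`outer = [1, 2, 9]` → outer = [1, 2, 9]
`container = {'data': outer}` → container = {'data': [1, 2, 9]}
`container['data'].append(18)` → outer = [1, 2, 9, 18]; container = {'data': [1, 2, 9, 18]}
`print(outer)` → prints [1, 2, 9, 18]

Answer: [1, 2, 9, 18]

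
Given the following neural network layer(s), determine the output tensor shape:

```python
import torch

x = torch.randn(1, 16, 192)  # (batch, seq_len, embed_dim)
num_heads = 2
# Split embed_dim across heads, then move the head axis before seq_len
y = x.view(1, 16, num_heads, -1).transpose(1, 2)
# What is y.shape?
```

Input: (1, 16, 192) -> head_dim = 192 // 2 = 96; after view: (1, 16, 2, 96) -> after transpose(1, 2): (1, 2, 16, 96) -> Output: (1, 2, 16, 96)

Answer: (1, 2, 16, 96)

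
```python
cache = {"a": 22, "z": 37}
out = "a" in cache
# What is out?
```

Trace:
`cache = {"a": 22, "z": 37}` → cache = {'a': 22, 'z': 37}
`out = "a" in cache` → out = True
So out = True

Answer: True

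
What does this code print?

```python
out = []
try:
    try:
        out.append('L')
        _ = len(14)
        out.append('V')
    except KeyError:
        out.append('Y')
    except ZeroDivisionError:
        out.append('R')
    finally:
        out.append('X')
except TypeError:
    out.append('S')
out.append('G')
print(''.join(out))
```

Execution trace: 'L' (inner try body) → 'X' (inner finally) → 'S' (outer except TypeError) → 'G' (after the try/except). Output: LXSG

Answer: LXSG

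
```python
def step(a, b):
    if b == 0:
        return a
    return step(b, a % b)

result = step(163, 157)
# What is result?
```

step(163, 157) -> step(157, 6) -> step(6, 1) -> step(1, 0) -> 1

Answer: 1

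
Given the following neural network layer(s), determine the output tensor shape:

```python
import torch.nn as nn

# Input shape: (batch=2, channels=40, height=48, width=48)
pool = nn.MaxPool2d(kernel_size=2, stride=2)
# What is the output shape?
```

Input: (2, 40, 48, 48) -> Output: (2, 40, 24, 24)

Answer: (2, 40, 24, 24)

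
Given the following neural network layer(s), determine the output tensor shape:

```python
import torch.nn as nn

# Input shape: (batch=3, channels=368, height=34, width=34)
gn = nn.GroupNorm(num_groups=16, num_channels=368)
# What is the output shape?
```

Input: (3, 368, 34, 34) -> Output: (3, 368, 34, 34)

Answer: (3, 368, 34, 34)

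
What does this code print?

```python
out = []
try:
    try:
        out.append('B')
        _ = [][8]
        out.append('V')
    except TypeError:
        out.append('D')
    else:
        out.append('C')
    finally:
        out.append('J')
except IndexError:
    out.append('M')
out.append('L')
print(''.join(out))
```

Execution trace: 'B' (try body) → 'J' (finally) → 'M' (outer except IndexError) → 'L' (after the try/except). Output: BJML

Answer: BJML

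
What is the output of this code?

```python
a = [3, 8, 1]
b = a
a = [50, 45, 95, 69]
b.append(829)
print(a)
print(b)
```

Key concept: rebinding vs mutation: a is rebound to a new list, b still points at the original.
Step by step:
`a = [3, 8, 1]` → a = [3, 8, 1]
`b = a` → b = [3, 8, 1] (same object as a)
`a = [50, 45, 95, 69]` → a = [50, 45, 95, 69]
`b.append(829)` → b = [3, 8, 1, 829]
`print(a)` → prints [50, 45, 95, 69]
`print(b)` → prints [3, 8, 1, 829]

Answer:
[50, 45, 95, 69]
[3, 8, 1, 829]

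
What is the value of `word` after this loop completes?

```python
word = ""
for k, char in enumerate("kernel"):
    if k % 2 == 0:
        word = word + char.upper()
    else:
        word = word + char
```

Uppercase even positions in 'kernel'
`word` takes the values: "" → "K" → "Ke" → "KeR" → "KeRn" → "KeRnE" → "KeRnEl"

Answer: "KeRnEl"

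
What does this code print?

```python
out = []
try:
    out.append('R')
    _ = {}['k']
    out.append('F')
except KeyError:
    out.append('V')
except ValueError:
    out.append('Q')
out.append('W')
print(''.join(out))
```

Execution trace: 'R' (try body) → 'V' (except KeyError) → 'W' (after the try/except). Output: RVW

Answer: RVW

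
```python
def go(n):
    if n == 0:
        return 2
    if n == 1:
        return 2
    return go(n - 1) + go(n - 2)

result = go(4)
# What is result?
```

Build up from base cases: go(0)=2, go(1)=2, go(2)=4, go(3)=6, go(4)=10

Answer: 10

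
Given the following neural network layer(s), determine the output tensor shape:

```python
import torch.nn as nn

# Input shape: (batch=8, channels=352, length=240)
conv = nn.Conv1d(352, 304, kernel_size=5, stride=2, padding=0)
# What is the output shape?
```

Input: (8, 352, 240) -> Output: (8, 304, 118)

Answer: (8, 304, 118)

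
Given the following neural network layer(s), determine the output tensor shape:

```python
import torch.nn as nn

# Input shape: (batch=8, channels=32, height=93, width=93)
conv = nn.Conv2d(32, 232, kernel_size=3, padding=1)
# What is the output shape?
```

Input: (8, 32, 93, 93) -> Output: (8, 232, 93, 93)

Answer: (8, 232, 93, 93)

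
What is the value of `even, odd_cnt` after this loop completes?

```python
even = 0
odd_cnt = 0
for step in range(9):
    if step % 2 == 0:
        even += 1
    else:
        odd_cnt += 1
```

Count evens and odds in range(9)
`even, odd_cnt` takes the values: (0, 0) → (1, 0) → (1, 1) → (2, 1) → (2, 2) → (3, 2) → (3, 3) → (4, 3) → (4, 4) → (5, 4)

Answer: 5, 4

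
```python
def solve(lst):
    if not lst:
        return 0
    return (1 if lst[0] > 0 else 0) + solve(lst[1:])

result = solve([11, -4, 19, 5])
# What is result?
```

Count of positive elements in [11, -4, 19, 5] = 3

Answer: 3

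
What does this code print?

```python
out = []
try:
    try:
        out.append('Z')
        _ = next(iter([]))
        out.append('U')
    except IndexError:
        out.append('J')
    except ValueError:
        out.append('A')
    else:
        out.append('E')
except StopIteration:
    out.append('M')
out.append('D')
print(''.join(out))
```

Execution trace: 'Z' (inner try body) → 'M' (outer except StopIteration) → 'D' (after the try/except). Output: ZMD

Answer: ZMD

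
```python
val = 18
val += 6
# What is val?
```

Trace:
`val = 18` → val = 18
`val += 6` → val = 24
So val = 24

Answer: 24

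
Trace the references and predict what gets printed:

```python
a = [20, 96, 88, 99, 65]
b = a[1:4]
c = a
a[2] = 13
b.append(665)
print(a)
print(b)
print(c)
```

Key concept: slice vs alias.
Step by step:
`a = [20, 96, 88, 99, 65]` → a = [20, 96, 88, 99, 65]
`b = a[1:4]` → b = [96, 88, 99]
`c = a` → c = [20, 96, 88, 99, 65] (same object as a)
`a[2] = 13` → a = [20, 96, 13, 99, 65] (same object as c); c = [20, 96, 13, 99, 65] (same object as a)
`b.append(665)` → b = [96, 88, 99, 665]
`print(a)` → prints [20, 96, 13, 99, 65]
`print(b)` → prints [96, 88, 99, 665]
`print(c)` → prints [20, 96, 13, 99, 65]

Answer:
[20, 96, 13, 99, 65]
[96, 88, 99, 665]
[20, 96, 13, 99, 65]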